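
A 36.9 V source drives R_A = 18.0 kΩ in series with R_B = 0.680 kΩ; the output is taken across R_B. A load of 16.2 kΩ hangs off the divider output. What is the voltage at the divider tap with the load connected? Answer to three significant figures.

V_out ≈ 1.29 V

The load sits in parallel with R_B: R_B‖R_L = (680 × 16200) / (680 + 16200) = 652.6 Ω.
V_out = 36.9 × 652.6 / (18000 + 652.6) = 36.9 × 652.6/18650 = 1.29 V.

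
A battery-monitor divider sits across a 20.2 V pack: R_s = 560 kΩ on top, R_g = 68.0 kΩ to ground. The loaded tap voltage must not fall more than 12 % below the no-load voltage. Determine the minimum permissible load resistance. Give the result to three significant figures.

R_L(min) ≈ 445 kΩ

Output resistance R_th = R_s‖R_g = (560 × 68.0)/628.0 = 60.64 kΩ.
The fractional drop is R_th/(R_th + R_L); requiring this ≤ 0.120 gives R_L ≥ R_th(1/0.120 − 1) = 60.64 × 7.333 = 445 kΩ.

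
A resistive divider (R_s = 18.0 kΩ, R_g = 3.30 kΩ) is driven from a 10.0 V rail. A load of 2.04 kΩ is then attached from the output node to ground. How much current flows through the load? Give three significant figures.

R_g‖R_L = 1.261 kΩ; V_out = 10.0 × 1.261/19.26 = 0.6545 V.
I_L = V_out / R_L = 0.6545 / 2.04 kΩ = 0.321 mA.

I_L ≈ 0.321 mA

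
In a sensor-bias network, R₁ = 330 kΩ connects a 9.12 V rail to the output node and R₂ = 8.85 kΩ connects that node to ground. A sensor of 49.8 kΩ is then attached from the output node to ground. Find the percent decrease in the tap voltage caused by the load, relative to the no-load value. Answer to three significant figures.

Unloaded V = 9.12 × 8.85/338.9 = 0.23819 V.
Loaded: R₂‖R_L = 7.515 kΩ, giving V = 9.12 × 7.515/337.5 = 0.20305 V.
Drop = (0.23819 − 0.20305) / 0.23819 = 14.8 %.

14.8 %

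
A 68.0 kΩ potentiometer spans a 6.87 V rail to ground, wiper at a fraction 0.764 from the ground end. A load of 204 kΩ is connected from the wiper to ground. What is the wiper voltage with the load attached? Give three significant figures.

The wiper splits the pot into (1−α)R = 16.05 kΩ above and αR = 51.95 kΩ below.
Lower section ‖ load = 41.41 kΩ.
V_wiper = 6.87 × 41.41/(16.05 + 41.41) = 4.95 V.

V ≈ 4.95 V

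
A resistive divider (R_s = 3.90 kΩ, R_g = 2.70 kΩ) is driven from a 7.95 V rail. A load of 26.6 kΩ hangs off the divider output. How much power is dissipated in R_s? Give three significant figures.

Total resistance from the source is R_s + (R_g‖R_L) = 6.351 kΩ, so I = 7.95/6.351 kΩ = 1.252 mA.
P = I²·R_s = (1.252 mA)² × 3.90 kΩ = 6.11 mW.

P ≈ 6.11 mW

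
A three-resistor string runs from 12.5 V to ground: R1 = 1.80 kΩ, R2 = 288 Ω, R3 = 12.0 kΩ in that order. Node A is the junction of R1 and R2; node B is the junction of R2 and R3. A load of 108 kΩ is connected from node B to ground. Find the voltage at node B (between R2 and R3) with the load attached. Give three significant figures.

At node B, R3 is in parallel with the load: R3‖R_L = 10800 Ω.
Below node A the resistance is R2 + (R3‖R_L) = 11090 Ω, so V_A = 12.5 × 11090/12890 = 10.75 V.
Then V_B = V_A × (R3‖R_L)/(R2 + R3‖R_L) = 10.75 × 10800/11090 = 10.5 V.

V ≈ 10.5 V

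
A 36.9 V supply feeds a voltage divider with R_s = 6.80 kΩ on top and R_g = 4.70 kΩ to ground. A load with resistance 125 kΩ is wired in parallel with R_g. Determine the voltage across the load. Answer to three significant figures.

The load sits in parallel with R_g: R_g‖R_L = (4.70 × 125) / (4.70 + 125) = 4.530 kΩ.
V_out = 36.9 × 4.530 / (6.80 + 4.530) = 36.9 × 4.530/11.33 = 14.8 V.
(Unloaded it would have been 15.1 V.)

V_out ≈ 14.8 V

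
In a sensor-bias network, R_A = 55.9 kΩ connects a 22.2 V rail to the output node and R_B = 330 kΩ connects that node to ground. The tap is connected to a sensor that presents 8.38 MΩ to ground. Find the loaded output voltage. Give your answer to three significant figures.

V_out ≈ 18.9 V

The load sits in parallel with R_B: R_B‖R_L = (330 × 8380) / (330 + 8380) = 317.5 kΩ.
V_out = 22.2 × 317.5 / (55.9 + 317.5) = 22.2 × 317.5/373.4 = 18.9 V.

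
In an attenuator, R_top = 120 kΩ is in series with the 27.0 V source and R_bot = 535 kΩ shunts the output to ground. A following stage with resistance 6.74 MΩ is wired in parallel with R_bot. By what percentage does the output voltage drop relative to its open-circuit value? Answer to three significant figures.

1.43 %

The divider's output (Thévenin) resistance is R_top‖R_bot = 98.02 kΩ.
Fractional drop under load = R_th/(R_th + R_L) = 98.02 / (98.02 + 6740) = 0.01433.
So the output falls by 1.43 %.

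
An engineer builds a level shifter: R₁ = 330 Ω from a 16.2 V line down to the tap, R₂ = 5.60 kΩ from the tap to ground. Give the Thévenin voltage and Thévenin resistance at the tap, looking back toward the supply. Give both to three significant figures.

V_th = 15.3 V, R_th = 312 Ω

V_th is the open-circuit tap voltage: 16.2 × 5600/(330 + 5600) = 15.3 V.
With the supply zeroed, R₁ and R₂ appear in parallel from the tap: R_th = R₁‖R₂ = (330 × 5600)/5930 = 312 Ω.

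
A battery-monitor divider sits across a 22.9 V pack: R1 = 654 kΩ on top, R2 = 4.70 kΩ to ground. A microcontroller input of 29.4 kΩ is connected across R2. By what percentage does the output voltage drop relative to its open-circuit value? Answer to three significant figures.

The divider's output (Thévenin) resistance is R1‖R2 = 4.666 kΩ.
Fractional drop under load = R_th/(R_th + R_L) = 4.666 / (4.666 + 29.4) = 0.1370.
So the output falls by 13.7 %.

13.7 %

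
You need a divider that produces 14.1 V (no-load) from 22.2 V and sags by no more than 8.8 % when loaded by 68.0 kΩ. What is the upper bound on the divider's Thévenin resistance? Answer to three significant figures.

Loading drop = R_th/(R_th + R_L) ≤ 0.0880, so R_th ≤ R_L · ε/(1−ε) = 68.0 kΩ × 0.0880/0.9120 = 6.56 kΩ.
(Any R1, R2 with R2/(R1+R2) = 0.635 and R1‖R2 ≤ 6.56 kΩ will meet the spec.)

R_th ≤ 6.56 kΩ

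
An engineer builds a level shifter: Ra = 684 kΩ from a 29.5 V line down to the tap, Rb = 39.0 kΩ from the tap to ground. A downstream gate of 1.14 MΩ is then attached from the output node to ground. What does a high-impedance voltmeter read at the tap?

V_out ≈ 1.54 V

The load sits in parallel with Rb: Rb‖R_L = (39.0 × 1140) / (39.0 + 1140) = 37.71 kΩ.
V_out = 29.5 × 37.71 / (684 + 37.71) = 29.5 × 37.71/721.7 = 1.54 V.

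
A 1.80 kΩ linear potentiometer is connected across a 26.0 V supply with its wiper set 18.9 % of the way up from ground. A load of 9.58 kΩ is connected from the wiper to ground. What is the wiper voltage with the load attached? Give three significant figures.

V ≈ 4.78 V

The wiper splits the pot into (1−α)R = 1460 Ω above and αR = 340.2 Ω below.
Lower section ‖ load = 328.5 Ω.
V_wiper = 26.0 × 328.5/(1460 + 328.5) = 4.78 V.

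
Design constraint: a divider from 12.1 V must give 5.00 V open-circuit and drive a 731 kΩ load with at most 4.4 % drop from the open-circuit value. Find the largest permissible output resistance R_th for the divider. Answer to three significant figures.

Loading drop = R_th/(R_th + R_L) ≤ 0.0440, so R_th ≤ R_L · ε/(1−ε) = 731 kΩ × 0.0440/0.9560 = 33.6 kΩ.
(Any R1, R2 with R2/(R1+R2) = 0.413 and R1‖R2 ≤ 33.6 kΩ will meet the spec.)

R_th ≤ 33.6 kΩ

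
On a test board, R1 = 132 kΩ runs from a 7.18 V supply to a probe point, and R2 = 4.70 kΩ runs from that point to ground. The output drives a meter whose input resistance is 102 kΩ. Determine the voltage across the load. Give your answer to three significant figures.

The load sits in parallel with R2: R2‖R_L = (4.70 × 102) / (4.70 + 102) = 4.493 kΩ.
V_out = 7.18 × 4.493 / (132 + 4.493) = 7.18 × 4.493/136.5 = 0.236 V.

V_out ≈ 0.236 V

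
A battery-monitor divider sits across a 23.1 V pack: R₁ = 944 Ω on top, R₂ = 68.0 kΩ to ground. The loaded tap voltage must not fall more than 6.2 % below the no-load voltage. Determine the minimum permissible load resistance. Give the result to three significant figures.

R_L(min) ≈ 14.1 kΩ

Output resistance R_th = R₁‖R₂ = (944 × 68000)/68940 = 931.1 Ω.
The fractional drop is R_th/(R_th + R_L); requiring this ≤ 0.0620 gives R_L ≥ R_th(1/0.0620 − 1) = 931.1 × 15.13 = 14.1 kΩ.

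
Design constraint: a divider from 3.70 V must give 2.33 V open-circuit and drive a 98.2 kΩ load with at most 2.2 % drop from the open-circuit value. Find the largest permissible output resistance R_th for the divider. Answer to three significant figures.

R_th ≤ 2.21 kΩ

Loading drop = R_th/(R_th + R_L) ≤ 0.0220, so R_th ≤ R_L · ε/(1−ε) = 98.2 kΩ × 0.0220/0.9780 = 2.21 kΩ.
(Any R1, R2 with R2/(R1+R2) = 0.630 and R1‖R2 ≤ 2.21 kΩ will meet the spec.)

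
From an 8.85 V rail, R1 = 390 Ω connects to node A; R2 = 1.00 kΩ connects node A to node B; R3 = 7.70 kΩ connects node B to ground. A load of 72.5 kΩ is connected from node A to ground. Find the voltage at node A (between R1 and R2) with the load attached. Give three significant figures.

Below node A the series string R2+R3 = 8700 Ω sits in parallel with the 72500 Ω load: 7768 Ω.
V_A = 8.85 × 7768/(390 + 7768) = 8.43 V.

V ≈ 8.43 V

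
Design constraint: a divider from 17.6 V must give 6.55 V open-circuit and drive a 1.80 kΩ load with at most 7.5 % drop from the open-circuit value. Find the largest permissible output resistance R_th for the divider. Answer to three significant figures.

R_th ≤ 146 Ω

Loading drop = R_th/(R_th + R_L) ≤ 0.0750, so R_th ≤ R_L · ε/(1−ε) = 1.80 kΩ × 0.0750/0.9250 = 146 Ω.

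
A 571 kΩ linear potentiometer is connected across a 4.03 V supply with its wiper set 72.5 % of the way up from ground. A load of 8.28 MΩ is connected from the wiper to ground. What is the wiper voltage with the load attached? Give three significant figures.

The wiper splits the pot into (1−α)R = 157.0 kΩ above and αR = 414.0 kΩ below.
Lower section ‖ load = 394.3 kΩ.
V_wiper = 4.03 × 394.3/(157.0 + 394.3) = 2.88 V.

V ≈ 2.88 V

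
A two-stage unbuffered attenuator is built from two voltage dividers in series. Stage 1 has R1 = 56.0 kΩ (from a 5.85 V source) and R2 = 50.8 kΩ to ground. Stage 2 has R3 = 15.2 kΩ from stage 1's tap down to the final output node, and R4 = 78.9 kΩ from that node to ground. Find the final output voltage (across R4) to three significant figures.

Stage 2 presents R3+R4 = 94.10 kΩ as a load on stage 1's tap.
Stage 1's lower leg becomes R2‖(R3+R4) = 32.99 kΩ, so V_mid = 5.85 × 32.99/88.99 = 2.169 V.
Stage 2 is itself unloaded: V_out = V_mid × R4/(R3+R4) = 2.169 × 78.9/94.10 = 1.82 V.

V_out ≈ 1.82 V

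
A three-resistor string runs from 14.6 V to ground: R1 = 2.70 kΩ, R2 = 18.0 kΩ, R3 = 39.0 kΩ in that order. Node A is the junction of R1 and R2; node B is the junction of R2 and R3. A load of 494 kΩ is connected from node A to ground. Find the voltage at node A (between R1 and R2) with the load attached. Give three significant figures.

Below node A the series string R2+R3 = 57.00 kΩ sits in parallel with the 494 kΩ load: 51.10 kΩ.
V_A = 14.6 × 51.10/(2.70 + 51.10) = 13.9 V.

V ≈ 13.9 V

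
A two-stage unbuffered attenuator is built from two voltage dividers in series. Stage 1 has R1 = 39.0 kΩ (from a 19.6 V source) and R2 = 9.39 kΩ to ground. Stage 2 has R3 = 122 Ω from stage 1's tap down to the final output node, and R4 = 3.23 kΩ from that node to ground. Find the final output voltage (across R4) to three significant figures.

Stage 2 presents R3+R4 = 3352 Ω as a load on stage 1's tap.
Stage 1's lower leg becomes R2‖(R3+R4) = 2470 Ω, so V_mid = 19.6 × 2470/41470 = 1.167 V.
Stage 2 is itself unloaded: V_out = V_mid × R4/(R3+R4) = 1.167 × 3230/3352 = 1.12 V.

V_out ≈ 1.12 V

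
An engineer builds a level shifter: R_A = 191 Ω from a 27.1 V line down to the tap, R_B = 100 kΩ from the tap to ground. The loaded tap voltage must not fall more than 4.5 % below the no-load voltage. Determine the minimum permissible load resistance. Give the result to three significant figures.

R_L(min) ≈ 4.05 kΩ

Output resistance R_th = R_A‖R_B = (191 × 100000)/100200 = 190.6 Ω.
The fractional drop is R_th/(R_th + R_L); requiring this ≤ 0.0450 gives R_L ≥ R_th(1/0.0450 − 1) = 190.6 × 21.22 = 4.05 kΩ.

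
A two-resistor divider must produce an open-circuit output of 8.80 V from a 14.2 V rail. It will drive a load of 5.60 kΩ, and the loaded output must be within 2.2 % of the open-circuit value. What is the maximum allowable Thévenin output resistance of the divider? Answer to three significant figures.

R_th ≤ 126 Ω

Loading drop = R_th/(R_th + R_L) ≤ 0.0220, so R_th ≤ R_L · ε/(1−ε) = 5.60 kΩ × 0.0220/0.9780 = 126 Ω.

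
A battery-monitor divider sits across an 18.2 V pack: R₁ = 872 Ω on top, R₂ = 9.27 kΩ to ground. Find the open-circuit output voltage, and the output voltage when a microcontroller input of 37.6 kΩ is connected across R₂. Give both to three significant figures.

Unloaded: 16.6 V; loaded: 16.3 V

Open-circuit: V = 18.2 × 9270/(872 + 9270) = 16.6 V.
With the load, R₂ becomes R₂‖R_L = 7437 Ω, so V = 18.2 × 7437/8309 = 16.3 V.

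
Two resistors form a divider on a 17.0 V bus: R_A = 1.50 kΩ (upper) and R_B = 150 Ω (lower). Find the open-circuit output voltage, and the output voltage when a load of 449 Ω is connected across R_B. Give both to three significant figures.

Unloaded: 1.55 V; loaded: 1.19 V

Open-circuit: V = 17.0 × 150/(1500 + 150) = 1.55 V.
With the load, R_B becomes R_B‖R_L = 112.4 Ω, so V = 17.0 × 112.4/1612 = 1.19 V.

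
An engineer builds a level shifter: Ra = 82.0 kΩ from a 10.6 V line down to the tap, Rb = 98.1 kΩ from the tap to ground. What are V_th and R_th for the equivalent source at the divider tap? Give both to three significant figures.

V_th = 5.77 V, R_th = 44.7 kΩ

V_th is the open-circuit tap voltage: 10.6 × 98.1/(82.0 + 98.1) = 5.77 V.
With the supply zeroed, Ra and Rb appear in parallel from the tap: R_th = Ra‖Rb = (82.0 × 98.1)/180.1 = 44.7 kΩ.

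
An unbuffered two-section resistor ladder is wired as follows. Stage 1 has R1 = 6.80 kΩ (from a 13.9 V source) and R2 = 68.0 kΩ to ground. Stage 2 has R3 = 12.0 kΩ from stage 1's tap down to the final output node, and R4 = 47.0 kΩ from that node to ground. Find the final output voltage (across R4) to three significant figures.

V_out ≈ 9.11 V

Stage 2 presents R3+R4 = 59.00 kΩ as a load on stage 1's tap.
Stage 1's lower leg becomes R2‖(R3+R4) = 31.59 kΩ, so V_mid = 13.9 × 31.59/38.39 = 11.44 V.
Stage 2 is itself unloaded: V_out = V_mid × R4/(R3+R4) = 11.44 × 47.0/59.00 = 9.11 V.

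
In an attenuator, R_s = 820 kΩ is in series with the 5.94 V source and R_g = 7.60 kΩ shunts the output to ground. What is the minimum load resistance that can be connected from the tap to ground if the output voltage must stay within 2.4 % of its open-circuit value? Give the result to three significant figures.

R_L(min) ≈ 306 kΩ

Output resistance R_th = R_s‖R_g = (820 × 7.60)/827.6 = 7.530 kΩ.
The fractional drop is R_th/(R_th + R_L); requiring this ≤ 0.0240 gives R_L ≥ R_th(1/0.0240 − 1) = 7.530 × 40.67 = 306 kΩ.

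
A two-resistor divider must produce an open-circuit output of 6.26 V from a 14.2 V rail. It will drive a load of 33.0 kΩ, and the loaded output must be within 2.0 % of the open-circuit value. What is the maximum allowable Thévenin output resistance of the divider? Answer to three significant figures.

R_th ≤ 673 Ω

Loading drop = R_th/(R_th + R_L) ≤ 0.0200, so R_th ≤ R_L · ε/(1−ε) = 33.0 kΩ × 0.0200/0.9800 = 673 Ω.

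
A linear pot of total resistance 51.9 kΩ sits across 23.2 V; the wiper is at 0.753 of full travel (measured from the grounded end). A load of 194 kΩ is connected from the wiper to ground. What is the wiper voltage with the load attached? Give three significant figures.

The wiper splits the pot into (1−α)R = 12.82 kΩ above and αR = 39.08 kΩ below.
Lower section ‖ load = 32.53 kΩ.
V_wiper = 23.2 × 32.53/(12.82 + 32.53) = 16.6 V.

V ≈ 16.6 V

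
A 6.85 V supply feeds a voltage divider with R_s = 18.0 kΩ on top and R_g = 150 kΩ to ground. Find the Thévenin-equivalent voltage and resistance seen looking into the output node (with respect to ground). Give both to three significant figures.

V_th is the open-circuit tap voltage: 6.85 × 150/(18.0 + 150) = 6.12 V.
With the supply zeroed, R_s and R_g appear in parallel from the tap: R_th = R_s‖R_g = (18.0 × 150)/168.0 = 16.1 kΩ.

V_th = 6.12 V, R_th = 16.1 kΩ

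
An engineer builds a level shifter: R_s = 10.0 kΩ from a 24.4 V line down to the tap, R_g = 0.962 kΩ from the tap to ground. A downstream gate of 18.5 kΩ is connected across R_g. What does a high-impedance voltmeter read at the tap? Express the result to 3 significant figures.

V_out ≈ 2.04 V

The load sits in parallel with R_g: R_g‖R_L = (962 × 18500) / (962 + 18500) = 914.4 Ω.
V_out = 24.4 × 914.4 / (10000 + 914.4) = 24.4 × 914.4/10910 = 2.04 V.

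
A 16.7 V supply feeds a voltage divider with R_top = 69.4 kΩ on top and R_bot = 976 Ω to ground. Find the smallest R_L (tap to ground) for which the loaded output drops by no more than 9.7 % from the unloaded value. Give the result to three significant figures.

R_L(min) ≈ 8.96 kΩ

Output resistance R_th = R_top‖R_bot = (69400 × 976)/70380 = 962.5 Ω.
The fractional drop is R_th/(R_th + R_L); requiring this ≤ 0.0970 gives R_L ≥ R_th(1/0.0970 − 1) = 962.5 × 9.309 = 8.96 kΩ.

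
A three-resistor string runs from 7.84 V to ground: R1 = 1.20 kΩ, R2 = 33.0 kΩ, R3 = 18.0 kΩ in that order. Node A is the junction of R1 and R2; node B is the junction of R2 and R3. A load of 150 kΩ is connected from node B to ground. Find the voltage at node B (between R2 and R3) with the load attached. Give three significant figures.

V ≈ 2.51 V

At node B, R3 is in parallel with the load: R3‖R_L = 16.07 kΩ.
Below node A the resistance is R2 + (R3‖R_L) = 49.07 kΩ, so V_A = 7.84 × 49.07/50.27 = 7.653 V.
Then V_B = V_A × (R3‖R_L)/(R2 + R3‖R_L) = 7.653 × 16.07/49.07 = 2.51 V.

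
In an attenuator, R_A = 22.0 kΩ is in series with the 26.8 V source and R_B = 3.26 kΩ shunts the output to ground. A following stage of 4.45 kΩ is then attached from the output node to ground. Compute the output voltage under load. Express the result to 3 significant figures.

V_out ≈ 2.11 V

The load sits in parallel with R_B: R_B‖R_L = (3.26 × 4.45) / (3.26 + 4.45) = 1.882 kΩ.
V_out = 26.8 × 1.882 / (22.0 + 1.882) = 26.8 × 1.882/23.88 = 2.11 V.
(Unloaded it would have been 3.46 V.)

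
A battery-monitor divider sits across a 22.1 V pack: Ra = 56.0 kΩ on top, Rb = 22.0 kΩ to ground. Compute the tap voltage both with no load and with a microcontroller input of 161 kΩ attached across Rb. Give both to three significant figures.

Unloaded: 6.23 V; loaded: 5.68 V

Open-circuit: V = 22.1 × 22.0/(56.0 + 22.0) = 6.23 V.
With the load, Rb becomes Rb‖R_L = 19.36 kΩ, so V = 22.1 × 19.36/75.36 = 5.68 V.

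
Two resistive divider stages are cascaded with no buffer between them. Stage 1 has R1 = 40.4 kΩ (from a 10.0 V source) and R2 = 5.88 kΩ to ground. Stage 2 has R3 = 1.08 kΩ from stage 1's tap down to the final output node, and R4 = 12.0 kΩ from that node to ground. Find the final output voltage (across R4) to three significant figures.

Stage 2 presents R3+R4 = 13.08 kΩ as a load on stage 1's tap.
Stage 1's lower leg becomes R2‖(R3+R4) = 4.056 kΩ, so V_mid = 10.0 × 4.056/44.46 = 0.9125 V.
Stage 2 is itself unloaded: V_out = V_mid × R4/(R3+R4) = 0.9125 × 12.0/13.08 = 0.837 V.

V_out ≈ 0.837 V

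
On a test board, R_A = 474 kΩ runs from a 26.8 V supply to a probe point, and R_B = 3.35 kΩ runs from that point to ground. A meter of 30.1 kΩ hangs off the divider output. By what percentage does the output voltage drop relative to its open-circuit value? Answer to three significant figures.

9.95 %

Unloaded V = 26.8 × 3.35/477.4 = 0.18808 V.
Loaded: R_B‖R_L = 3.014 kΩ, giving V = 26.8 × 3.014/477.0 = 0.16936 V.
Drop = (0.18808 − 0.16936) / 0.18808 = 9.95 %.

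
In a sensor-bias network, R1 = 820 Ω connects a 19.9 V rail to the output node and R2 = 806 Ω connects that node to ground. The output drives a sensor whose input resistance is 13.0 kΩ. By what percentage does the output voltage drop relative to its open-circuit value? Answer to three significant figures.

The divider's output (Thévenin) resistance is R1‖R2 = 406.5 Ω.
Fractional drop under load = R_th/(R_th + R_L) = 406.5 / (406.5 + 13000) = 0.03032.
So the output falls by 3.03 %.

3.03 %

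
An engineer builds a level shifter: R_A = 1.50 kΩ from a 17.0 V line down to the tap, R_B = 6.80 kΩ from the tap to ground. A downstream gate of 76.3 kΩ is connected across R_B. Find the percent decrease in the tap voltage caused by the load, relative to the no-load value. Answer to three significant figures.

The divider's output (Thévenin) resistance is R_A‖R_B = 1.229 kΩ.
Fractional drop under load = R_th/(R_th + R_L) = 1.229 / (1.229 + 76.3) = 0.01585.
So the output falls by 1.59 %.

1.59 %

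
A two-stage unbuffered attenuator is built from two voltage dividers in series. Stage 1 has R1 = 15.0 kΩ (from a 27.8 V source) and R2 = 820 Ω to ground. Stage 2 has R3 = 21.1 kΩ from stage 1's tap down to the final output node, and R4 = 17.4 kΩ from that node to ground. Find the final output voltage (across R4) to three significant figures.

V_out ≈ 0.638 V

Stage 2 presents R3+R4 = 38500 Ω as a load on stage 1's tap.
Stage 1's lower leg becomes R2‖(R3+R4) = 802.9 Ω, so V_mid = 27.8 × 802.9/15800 = 1.412 V.
Stage 2 is itself unloaded: V_out = V_mid × R4/(R3+R4) = 1.412 × 17400/38500 = 0.638 V.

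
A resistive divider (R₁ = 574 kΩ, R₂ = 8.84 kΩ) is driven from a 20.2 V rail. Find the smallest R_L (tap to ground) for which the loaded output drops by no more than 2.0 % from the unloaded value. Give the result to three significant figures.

Output resistance R_th = R₁‖R₂ = (574 × 8.84)/582.8 = 8.706 kΩ.
The fractional drop is R_th/(R_th + R_L); requiring this ≤ 0.0200 gives R_L ≥ R_th(1/0.0200 − 1) = 8.706 × 49.00 = 427 kΩ.

R_L(min) ≈ 427 kΩ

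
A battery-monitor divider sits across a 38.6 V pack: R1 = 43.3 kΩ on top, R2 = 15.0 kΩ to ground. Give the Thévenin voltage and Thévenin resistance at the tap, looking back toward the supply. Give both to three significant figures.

V_th = 9.93 V, R_th = 11.1 kΩ

V_th is the open-circuit tap voltage: 38.6 × 15.0/(43.3 + 15.0) = 9.93 V.
With the supply zeroed, R1 and R2 appear in parallel from the tap: R_th = R1‖R2 = (43.3 × 15.0)/58.30 = 11.1 kΩ.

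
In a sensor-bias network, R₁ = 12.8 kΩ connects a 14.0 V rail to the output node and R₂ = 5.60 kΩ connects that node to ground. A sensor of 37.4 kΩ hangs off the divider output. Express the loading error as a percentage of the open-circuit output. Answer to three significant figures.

9.43 %

Unloaded V = 14.0 × 5.60/18.40 = 4.2609 V.
Loaded: R₂‖R_L = 4.871 kΩ, giving V = 14.0 × 4.871/17.67 = 3.8589 V.
Drop = (4.2609 − 3.8589) / 4.2609 = 9.43 %.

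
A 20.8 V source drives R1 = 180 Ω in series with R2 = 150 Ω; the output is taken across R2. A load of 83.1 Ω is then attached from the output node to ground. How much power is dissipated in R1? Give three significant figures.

P ≈ 1430 mW

Total resistance from the source is R1 + (R2‖R_L) = 233.5 Ω, so I = 20.8/233.5 Ω = 89.09 mA.
P = I²·R1 = (89.09 mA)² × 180 Ω = 1430 mW.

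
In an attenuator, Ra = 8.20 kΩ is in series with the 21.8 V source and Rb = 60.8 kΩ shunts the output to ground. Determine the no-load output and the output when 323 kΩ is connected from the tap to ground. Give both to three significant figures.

Open-circuit: V = 21.8 × 60.8/(8.20 + 60.8) = 19.2 V.
With the load, Rb becomes Rb‖R_L = 51.17 kΩ, so V = 21.8 × 51.17/59.37 = 18.8 V.

Unloaded: 19.2 V; loaded: 18.8 V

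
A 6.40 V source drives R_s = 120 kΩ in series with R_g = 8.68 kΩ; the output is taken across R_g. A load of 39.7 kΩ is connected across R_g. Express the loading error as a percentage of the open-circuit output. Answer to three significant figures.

16.9 %

Unloaded V = 6.40 × 8.68/128.7 = 0.4317 V.
Loaded: R_g‖R_L = 7.123 kΩ, giving V = 6.40 × 7.123/127.1 = 0.3586 V.
Drop = (0.4317 − 0.3586) / 0.4317 = 16.9 %.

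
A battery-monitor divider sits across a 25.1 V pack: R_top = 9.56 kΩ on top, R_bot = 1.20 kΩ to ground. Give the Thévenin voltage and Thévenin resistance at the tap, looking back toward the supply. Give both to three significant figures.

V_th is the open-circuit tap voltage: 25.1 × 1.20/(9.56 + 1.20) = 2.80 V.
With the supply zeroed, R_top and R_bot appear in parallel from the tap: R_th = R_top‖R_bot = (9.56 × 1.20)/10.76 = 1.07 kΩ.

V_th = 2.80 V, R_th = 1.07 kΩ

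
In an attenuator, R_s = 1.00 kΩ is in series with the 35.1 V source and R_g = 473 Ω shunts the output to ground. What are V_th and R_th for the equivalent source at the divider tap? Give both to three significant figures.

V_th is the open-circuit tap voltage: 35.1 × 473/(1000 + 473) = 11.3 V.
With the supply zeroed, R_s and R_g appear in parallel from the tap: R_th = R_s‖R_g = (1000 × 473)/1473 = 321 Ω.

V_th = 11.3 V, R_th = 321 Ω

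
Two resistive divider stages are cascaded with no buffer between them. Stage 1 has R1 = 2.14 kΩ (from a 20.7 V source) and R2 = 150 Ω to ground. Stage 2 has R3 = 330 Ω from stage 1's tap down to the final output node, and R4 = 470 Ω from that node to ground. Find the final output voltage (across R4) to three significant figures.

V_out ≈ 0.678 V

Stage 2 presents R3+R4 = 800.0 Ω as a load on stage 1's tap.
Stage 1's lower leg becomes R2‖(R3+R4) = 126.3 Ω, so V_mid = 20.7 × 126.3/2266 = 1.154 V.
Stage 2 is itself unloaded: V_out = V_mid × R4/(R3+R4) = 1.154 × 470/800.0 = 0.678 V.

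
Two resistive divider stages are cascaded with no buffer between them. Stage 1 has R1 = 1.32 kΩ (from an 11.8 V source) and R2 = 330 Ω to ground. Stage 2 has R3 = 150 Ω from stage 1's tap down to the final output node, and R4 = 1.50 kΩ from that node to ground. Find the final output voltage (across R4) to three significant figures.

Stage 2 presents R3+R4 = 1650 Ω as a load on stage 1's tap.
Stage 1's lower leg becomes R2‖(R3+R4) = 275.0 Ω, so V_mid = 11.8 × 275.0/1595 = 2.034 V.
Stage 2 is itself unloaded: V_out = V_mid × R4/(R3+R4) = 2.034 × 1500/1650 = 1.85 V.

V_out ≈ 1.85 V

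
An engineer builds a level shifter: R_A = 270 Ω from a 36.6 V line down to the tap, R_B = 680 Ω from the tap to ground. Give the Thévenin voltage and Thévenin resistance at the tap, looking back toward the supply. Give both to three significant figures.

V_th is the open-circuit tap voltage: 36.6 × 680/(270 + 680) = 26.2 V.
With the supply zeroed, R_A and R_B appear in parallel from the tap: R_th = R_A‖R_B = (270 × 680)/950.0 = 193 Ω.

V_th = 26.2 V, R_th = 193 Ω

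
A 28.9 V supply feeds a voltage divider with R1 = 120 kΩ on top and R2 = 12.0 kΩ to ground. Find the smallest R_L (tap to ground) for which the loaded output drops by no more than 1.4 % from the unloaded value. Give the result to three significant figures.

Output resistance R_th = R1‖R2 = (120 × 12.0)/132.0 = 10.91 kΩ.
The fractional drop is R_th/(R_th + R_L); requiring this ≤ 0.0140 gives R_L ≥ R_th(1/0.0140 − 1) = 10.91 × 70.43 = 768 kΩ.

R_L(min) ≈ 768 kΩ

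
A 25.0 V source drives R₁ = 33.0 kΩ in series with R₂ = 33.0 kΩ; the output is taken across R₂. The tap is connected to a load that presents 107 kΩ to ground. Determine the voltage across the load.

The load sits in parallel with R₂: R₂‖R_L = (33.0 × 107) / (33.0 + 107) = 25.22 kΩ.
V_out = 25.0 × 25.22 / (33.0 + 25.22) = 25.0 × 25.22/58.22 = 10.8 V.

V_out ≈ 10.8 V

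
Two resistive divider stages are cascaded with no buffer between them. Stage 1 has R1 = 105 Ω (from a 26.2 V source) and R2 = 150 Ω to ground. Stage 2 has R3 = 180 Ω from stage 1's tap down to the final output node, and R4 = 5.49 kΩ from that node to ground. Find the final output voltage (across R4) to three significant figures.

Stage 2 presents R3+R4 = 5670 Ω as a load on stage 1's tap.
Stage 1's lower leg becomes R2‖(R3+R4) = 146.1 Ω, so V_mid = 26.2 × 146.1/251.1 = 15.25 V.
Stage 2 is itself unloaded: V_out = V_mid × R4/(R3+R4) = 15.25 × 5490/5670 = 14.8 V.

V_out ≈ 14.8 V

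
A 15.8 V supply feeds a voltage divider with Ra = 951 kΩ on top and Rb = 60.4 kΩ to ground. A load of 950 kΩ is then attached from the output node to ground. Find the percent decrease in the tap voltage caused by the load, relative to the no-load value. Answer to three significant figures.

5.64 %

The divider's output (Thévenin) resistance is Ra‖Rb = 56.79 kΩ.
Fractional drop under load = R_th/(R_th + R_L) = 56.79 / (56.79 + 950) = 0.05641.
So the output falls by 5.64 %.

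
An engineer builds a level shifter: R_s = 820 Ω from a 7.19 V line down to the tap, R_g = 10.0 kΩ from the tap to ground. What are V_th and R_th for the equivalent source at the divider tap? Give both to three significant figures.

V_th = 6.65 V, R_th = 758 Ω

V_th is the open-circuit tap voltage: 7.19 × 10000/(820 + 10000) = 6.65 V.
With the supply zeroed, R_s and R_g appear in parallel from the tap: R_th = R_s‖R_g = (820 × 10000)/10820 = 758 Ω.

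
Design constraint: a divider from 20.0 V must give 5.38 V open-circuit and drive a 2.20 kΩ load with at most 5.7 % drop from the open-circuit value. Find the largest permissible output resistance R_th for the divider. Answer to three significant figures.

Loading drop = R_th/(R_th + R_L) ≤ 0.0570, so R_th ≤ R_L · ε/(1−ε) = 2.20 kΩ × 0.0570/0.9430 = 133 Ω.
(Any R1, R2 with R2/(R1+R2) = 0.269 and R1‖R2 ≤ 133 Ω will meet the spec.)

R_th ≤ 133 Ω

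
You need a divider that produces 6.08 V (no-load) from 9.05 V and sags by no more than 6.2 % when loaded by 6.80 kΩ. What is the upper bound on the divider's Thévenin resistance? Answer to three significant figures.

R_th ≤ 449 Ω

Loading drop = R_th/(R_th + R_L) ≤ 0.0620, so R_th ≤ R_L · ε/(1−ε) = 6.80 kΩ × 0.0620/0.9380 = 449 Ω.
(Any R1, R2 with R2/(R1+R2) = 0.672 and R1‖R2 ≤ 449 Ω will meet the spec.)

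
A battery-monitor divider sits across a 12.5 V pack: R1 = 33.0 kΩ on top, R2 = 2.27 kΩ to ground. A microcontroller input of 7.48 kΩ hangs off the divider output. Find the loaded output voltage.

V_out ≈ 0.627 V

The load sits in parallel with R2: R2‖R_L = (2.27 × 7.48) / (2.27 + 7.48) = 1.741 kΩ.
V_out = 12.5 × 1.741 / (33.0 + 1.741) = 12.5 × 1.741/34.74 = 0.627 V.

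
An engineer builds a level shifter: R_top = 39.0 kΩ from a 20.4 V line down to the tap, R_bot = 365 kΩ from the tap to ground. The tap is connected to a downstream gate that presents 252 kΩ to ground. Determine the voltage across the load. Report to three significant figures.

The load sits in parallel with R_bot: R_bot‖R_L = (365 × 252) / (365 + 252) = 149.1 kΩ.
V_out = 20.4 × 149.1 / (39.0 + 149.1) = 20.4 × 149.1/188.1 = 16.2 V.

V_out ≈ 16.2 V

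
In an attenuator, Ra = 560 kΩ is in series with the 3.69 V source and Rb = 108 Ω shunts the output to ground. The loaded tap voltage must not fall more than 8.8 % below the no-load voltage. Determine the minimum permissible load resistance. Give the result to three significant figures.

Output resistance R_th = Ra‖Rb = (560000 × 108)/560100 = 108.0 Ω.
The fractional drop is R_th/(R_th + R_L); requiring this ≤ 0.0880 gives R_L ≥ R_th(1/0.0880 − 1) = 108.0 × 10.36 = 1.12 kΩ.

R_L(min) ≈ 1.12 kΩ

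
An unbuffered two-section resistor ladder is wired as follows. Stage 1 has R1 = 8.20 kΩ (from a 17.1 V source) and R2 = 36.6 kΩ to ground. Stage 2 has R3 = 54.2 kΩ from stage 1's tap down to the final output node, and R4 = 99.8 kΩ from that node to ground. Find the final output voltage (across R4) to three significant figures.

V_out ≈ 8.68 V

Stage 2 presents R3+R4 = 154.0 kΩ as a load on stage 1's tap.
Stage 1's lower leg becomes R2‖(R3+R4) = 29.57 kΩ, so V_mid = 17.1 × 29.57/37.77 = 13.39 V.
Stage 2 is itself unloaded: V_out = V_mid × R4/(R3+R4) = 13.39 × 99.8/154.0 = 8.68 V.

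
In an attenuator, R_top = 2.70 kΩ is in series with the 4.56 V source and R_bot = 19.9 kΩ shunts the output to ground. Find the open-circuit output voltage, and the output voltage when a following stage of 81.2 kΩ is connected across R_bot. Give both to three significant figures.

Unloaded: 4.02 V; loaded: 3.90 V

Open-circuit: V = 4.56 × 19.9/(2.70 + 19.9) = 4.02 V.
With the load, R_bot becomes R_bot‖R_L = 15.98 kΩ, so V = 4.56 × 15.98/18.68 = 3.90 V.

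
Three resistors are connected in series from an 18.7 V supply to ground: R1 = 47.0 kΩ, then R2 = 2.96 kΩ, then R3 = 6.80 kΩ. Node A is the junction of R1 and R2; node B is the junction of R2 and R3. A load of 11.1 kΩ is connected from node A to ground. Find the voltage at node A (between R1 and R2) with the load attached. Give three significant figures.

V ≈ 1.86 V

Below node A the series string R2+R3 = 9.760 kΩ sits in parallel with the 11.1 kΩ load: 5.193 kΩ.
V_A = 18.7 × 5.193/(47.0 + 5.193) = 1.86 V.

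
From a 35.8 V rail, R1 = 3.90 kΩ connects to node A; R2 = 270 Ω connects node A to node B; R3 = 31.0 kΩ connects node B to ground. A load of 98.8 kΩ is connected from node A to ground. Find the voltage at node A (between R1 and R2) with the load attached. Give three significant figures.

Below node A the series string R2+R3 = 31270 Ω sits in parallel with the 98800 Ω load: 23750 Ω.
V_A = 35.8 × 23750/(3900 + 23750) = 30.8 V.

V ≈ 30.8 V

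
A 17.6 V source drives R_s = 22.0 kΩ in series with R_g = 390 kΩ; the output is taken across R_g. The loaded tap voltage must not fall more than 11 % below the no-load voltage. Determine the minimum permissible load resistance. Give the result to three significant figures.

R_L(min) ≈ 168 kΩ

Output resistance R_th = R_s‖R_g = (22.0 × 390)/412.0 = 20.83 kΩ.
The fractional drop is R_th/(R_th + R_L); requiring this ≤ 0.110 gives R_L ≥ R_th(1/0.110 − 1) = 20.83 × 8.091 = 168 kΩ.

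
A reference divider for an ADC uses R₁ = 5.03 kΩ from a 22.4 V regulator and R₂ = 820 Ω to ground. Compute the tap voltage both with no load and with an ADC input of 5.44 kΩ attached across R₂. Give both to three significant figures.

Unloaded: 3.14 V; loaded: 2.78 V

Open-circuit: V = 22.4 × 820/(5030 + 820) = 3.14 V.
With the load, R₂ becomes R₂‖R_L = 712.6 Ω, so V = 22.4 × 712.6/5743 = 2.78 V.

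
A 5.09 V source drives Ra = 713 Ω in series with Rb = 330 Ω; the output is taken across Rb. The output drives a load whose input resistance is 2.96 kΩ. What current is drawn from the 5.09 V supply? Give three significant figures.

I ≈ 5.04 mA

Rb‖R_L = 296.9 Ω, so the source sees Ra + Rb‖R_L = 1010 Ω.
I = 5.09 V / 1010 Ω = 5.04 mA.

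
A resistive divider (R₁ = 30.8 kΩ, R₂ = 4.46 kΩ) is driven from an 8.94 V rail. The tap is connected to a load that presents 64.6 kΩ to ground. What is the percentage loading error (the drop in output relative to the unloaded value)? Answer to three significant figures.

5.69 %

The divider's output (Thévenin) resistance is R₁‖R₂ = 3.896 kΩ.
Fractional drop under load = R_th/(R_th + R_L) = 3.896 / (3.896 + 64.6) = 0.05688.
So the output falls by 5.69 %.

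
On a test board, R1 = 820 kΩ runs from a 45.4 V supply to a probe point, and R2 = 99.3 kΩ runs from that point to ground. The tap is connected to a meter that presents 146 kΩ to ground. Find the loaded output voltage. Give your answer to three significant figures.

The load sits in parallel with R2: R2‖R_L = (99.3 × 146) / (99.3 + 146) = 59.10 kΩ.
V_out = 45.4 × 59.10 / (820 + 59.10) = 45.4 × 59.10/879.1 = 3.05 V.

V_out ≈ 3.05 V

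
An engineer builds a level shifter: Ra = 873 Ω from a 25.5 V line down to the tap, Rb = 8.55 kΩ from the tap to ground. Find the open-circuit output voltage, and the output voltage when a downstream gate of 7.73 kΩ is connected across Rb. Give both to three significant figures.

Open-circuit: V = 25.5 × 8550/(873 + 8550) = 23.1 V.
With the load, Rb becomes Rb‖R_L = 4060 Ω, so V = 25.5 × 4060/4933 = 21.0 V.

Unloaded: 23.1 V; loaded: 21.0 V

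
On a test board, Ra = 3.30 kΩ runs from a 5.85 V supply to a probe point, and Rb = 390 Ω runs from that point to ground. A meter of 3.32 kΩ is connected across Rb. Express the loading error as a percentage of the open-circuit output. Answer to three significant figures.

9.51 %

Unloaded V = 5.85 × 390/3690 = 0.61829 V.
Loaded: Rb‖R_L = 349.0 Ω, giving V = 5.85 × 349.0/3649 = 0.55951 V.
Drop = (0.61829 − 0.55951) / 0.61829 = 9.51 %.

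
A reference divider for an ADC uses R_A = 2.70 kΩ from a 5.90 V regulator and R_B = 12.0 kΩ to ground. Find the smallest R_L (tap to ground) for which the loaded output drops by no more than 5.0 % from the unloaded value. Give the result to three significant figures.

Output resistance R_th = R_A‖R_B = (2.70 × 12.0)/14.70 = 2.204 kΩ.
The fractional drop is R_th/(R_th + R_L); requiring this ≤ 0.0500 gives R_L ≥ R_th(1/0.0500 − 1) = 2.204 × 19.00 = 41.9 kΩ.

R_L(min) ≈ 41.9 kΩ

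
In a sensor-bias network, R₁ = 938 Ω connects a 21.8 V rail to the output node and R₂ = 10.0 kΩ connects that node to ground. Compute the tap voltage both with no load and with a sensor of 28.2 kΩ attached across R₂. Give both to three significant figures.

Open-circuit: V = 21.8 × 10000/(938 + 10000) = 19.9 V.
With the load, R₂ becomes R₂‖R_L = 7382 Ω, so V = 21.8 × 7382/8320 = 19.3 V.

Unloaded: 19.9 V; loaded: 19.3 V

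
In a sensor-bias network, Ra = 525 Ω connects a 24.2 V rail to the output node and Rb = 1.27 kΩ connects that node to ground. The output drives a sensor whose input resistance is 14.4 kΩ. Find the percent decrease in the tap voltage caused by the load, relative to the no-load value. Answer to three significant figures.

The divider's output (Thévenin) resistance is Ra‖Rb = 371.4 Ω.
Fractional drop under load = R_th/(R_th + R_L) = 371.4 / (371.4 + 14400) = 0.02515.
So the output falls by 2.51 %.

2.51 %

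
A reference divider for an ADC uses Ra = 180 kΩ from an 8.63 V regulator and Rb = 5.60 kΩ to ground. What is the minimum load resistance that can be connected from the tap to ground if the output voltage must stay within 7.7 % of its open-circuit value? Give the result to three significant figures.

Output resistance R_th = Ra‖Rb = (180 × 5.60)/185.6 = 5.431 kΩ.
The fractional drop is R_th/(R_th + R_L); requiring this ≤ 0.0770 gives R_L ≥ R_th(1/0.0770 − 1) = 5.431 × 11.99 = 65.1 kΩ.

R_L(min) ≈ 65.1 kΩ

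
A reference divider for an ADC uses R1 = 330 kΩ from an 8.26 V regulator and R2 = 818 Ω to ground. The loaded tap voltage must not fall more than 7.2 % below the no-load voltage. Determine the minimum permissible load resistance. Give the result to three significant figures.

Output resistance R_th = R1‖R2 = (330000 × 818)/330800 = 816.0 Ω.
The fractional drop is R_th/(R_th + R_L); requiring this ≤ 0.0720 gives R_L ≥ R_th(1/0.0720 − 1) = 816.0 × 12.89 = 10.5 kΩ.

R_L(min) ≈ 10.5 kΩ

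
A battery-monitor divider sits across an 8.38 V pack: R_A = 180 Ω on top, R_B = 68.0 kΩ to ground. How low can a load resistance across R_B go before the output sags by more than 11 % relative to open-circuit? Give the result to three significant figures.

R_L(min) ≈ 1.45 kΩ

Output resistance R_th = R_A‖R_B = (180 × 68000)/68180 = 179.5 Ω.
The fractional drop is R_th/(R_th + R_L); requiring this ≤ 0.110 gives R_L ≥ R_th(1/0.110 − 1) = 179.5 × 8.091 = 1.45 kΩ.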